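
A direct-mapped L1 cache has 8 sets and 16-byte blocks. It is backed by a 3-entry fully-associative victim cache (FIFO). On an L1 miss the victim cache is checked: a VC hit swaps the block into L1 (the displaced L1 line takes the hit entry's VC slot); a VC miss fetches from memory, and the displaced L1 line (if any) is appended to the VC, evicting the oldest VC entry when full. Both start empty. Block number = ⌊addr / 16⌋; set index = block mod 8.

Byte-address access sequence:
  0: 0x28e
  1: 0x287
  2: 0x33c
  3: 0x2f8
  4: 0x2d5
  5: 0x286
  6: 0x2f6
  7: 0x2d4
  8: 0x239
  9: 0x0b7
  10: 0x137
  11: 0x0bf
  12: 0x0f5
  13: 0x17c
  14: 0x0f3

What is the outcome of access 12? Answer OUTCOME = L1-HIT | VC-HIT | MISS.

OUTCOME = MISS

  [0] addr=0x28e blk=40 s=0: MISS | VC []
  [1] addr=0x287 blk=40 s=0: L1-HIT | VC []
  [2] addr=0x33c blk=51 s=3: MISS | VC []
  [3] addr=0x2f8 blk=47 s=7: MISS | VC []
  [4] addr=0x2d5 blk=45 s=5: MISS | VC []
  [5] addr=0x286 blk=40 s=0: L1-HIT | VC []
  [6] addr=0x2f6 blk=47 s=7: L1-HIT | VC []
  [7] addr=0x2d4 blk=45 s=5: L1-HIT | VC []
  [8] addr=0x239 blk=35 s=3: MISS | VC [51]
  [9] addr=0xb7 blk=11 s=3: MISS | VC [51, 35]
  [10] addr=0x137 blk=19 s=3: MISS | VC [51, 35, 11]
  [11] addr=0xbf blk=11 s=3: VC-HIT | VC [51, 35, 19]
  [12] addr=0xf5 blk=15 s=7: MISS | VC [35, 19, 47]
  [13] addr=0x17c blk=23 s=7: MISS | VC [19, 47, 15]
  [14] addr=0xf3 blk=15 s=7: VC-HIT | VC [19, 47, 23]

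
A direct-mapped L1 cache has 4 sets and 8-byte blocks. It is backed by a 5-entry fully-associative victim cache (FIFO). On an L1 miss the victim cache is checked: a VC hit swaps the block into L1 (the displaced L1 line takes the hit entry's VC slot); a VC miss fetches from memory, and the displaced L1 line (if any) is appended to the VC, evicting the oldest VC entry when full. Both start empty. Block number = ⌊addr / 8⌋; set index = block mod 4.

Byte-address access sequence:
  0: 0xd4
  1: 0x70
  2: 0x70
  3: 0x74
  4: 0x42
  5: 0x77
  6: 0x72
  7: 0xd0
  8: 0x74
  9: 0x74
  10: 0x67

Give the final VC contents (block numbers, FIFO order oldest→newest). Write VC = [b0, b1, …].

VC = [26, 8]

  [0] addr=0xd4 blk=26 s=2: MISS | VC []
  [1] addr=0x70 blk=14 s=2: MISS | VC [26]
  [2] addr=0x70 blk=14 s=2: L1-HIT | VC [26]
  [3] addr=0x74 blk=14 s=2: L1-HIT | VC [26]
  [4] addr=0x42 blk=8 s=0: MISS | VC [26]
  [5] addr=0x77 blk=14 s=2: L1-HIT | VC [26]
  [6] addr=0x72 blk=14 s=2: L1-HIT | VC [26]
  [7] addr=0xd0 blk=26 s=2: VC-HIT | VC [14]
  [8] addr=0x74 blk=14 s=2: VC-HIT | VC [26]
  [9] addr=0x74 blk=14 s=2: L1-HIT | VC [26]
  [10] addr=0x67 blk=12 s=0: MISS | VC [26, 8]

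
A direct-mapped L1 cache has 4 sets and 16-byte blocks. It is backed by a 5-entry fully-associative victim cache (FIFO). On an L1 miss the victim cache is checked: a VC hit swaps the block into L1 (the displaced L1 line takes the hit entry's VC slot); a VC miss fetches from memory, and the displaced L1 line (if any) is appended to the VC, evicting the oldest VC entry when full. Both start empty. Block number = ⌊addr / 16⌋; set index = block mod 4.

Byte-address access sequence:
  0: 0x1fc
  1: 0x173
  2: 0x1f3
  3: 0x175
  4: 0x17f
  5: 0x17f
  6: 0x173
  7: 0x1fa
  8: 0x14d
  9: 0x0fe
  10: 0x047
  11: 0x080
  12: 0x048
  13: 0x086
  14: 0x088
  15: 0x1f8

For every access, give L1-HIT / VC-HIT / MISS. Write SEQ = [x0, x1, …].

  [0] addr=0x1fc blk=31 s=3: MISS | VC []
  [1] addr=0x173 blk=23 s=3: MISS | VC [31]
  [2] addr=0x1f3 blk=31 s=3: VC-HIT | VC [23]
  [3] addr=0x175 blk=23 s=3: VC-HIT | VC [31]
  [4] addr=0x17f blk=23 s=3: L1-HIT | VC [31]
  [5] addr=0x17f blk=23 s=3: L1-HIT | VC [31]
  [6] addr=0x173 blk=23 s=3: L1-HIT | VC [31]
  [7] addr=0x1fa blk=31 s=3: VC-HIT | VC [23]
  [8] addr=0x14d blk=20 s=0: MISS | VC [23]
  [9] addr=0xfe blk=15 s=3: MISS | VC [23, 31]
  [10] addr=0x47 blk=4 s=0: MISS | VC [23, 31, 20]
  [11] addr=0x80 blk=8 s=0: MISS | VC [23, 31, 20, 4]
  [12] addr=0x48 blk=4 s=0: VC-HIT | VC [23, 31, 20, 8]
  [13] addr=0x86 blk=8 s=0: VC-HIT | VC [23, 31, 20, 4]
  [14] addr=0x88 blk=8 s=0: L1-HIT | VC [23, 31, 20, 4]
  [15] addr=0x1f8 blk=31 s=3: VC-HIT | VC [23, 15, 20, 4]

SEQ = [MISS, MISS, VC-HIT, VC-HIT, L1-HIT, L1-HIT, L1-HIT, VC-HIT, MISS, MISS, MISS, MISS, VC-HIT, VC-HIT, L1-HIT, VC-HIT]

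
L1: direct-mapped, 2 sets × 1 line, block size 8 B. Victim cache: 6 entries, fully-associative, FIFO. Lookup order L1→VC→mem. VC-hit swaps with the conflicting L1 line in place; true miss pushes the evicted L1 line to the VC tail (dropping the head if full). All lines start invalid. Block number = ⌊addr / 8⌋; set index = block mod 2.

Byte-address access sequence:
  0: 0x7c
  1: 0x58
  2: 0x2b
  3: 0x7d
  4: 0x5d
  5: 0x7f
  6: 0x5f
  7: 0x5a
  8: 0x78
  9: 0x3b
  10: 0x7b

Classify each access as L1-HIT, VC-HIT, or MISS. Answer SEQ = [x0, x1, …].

SEQ = [MISS, MISS, MISS, VC-HIT, VC-HIT, VC-HIT, VC-HIT, L1-HIT, VC-HIT, MISS, VC-HIT]

  [0] addr=0x7c blk=15 s=1: MISS | VC []
  [1] addr=0x58 blk=11 s=1: MISS | VC [15]
  [2] addr=0x2b blk=5 s=1: MISS | VC [15, 11]
  [3] addr=0x7d blk=15 s=1: VC-HIT | VC [5, 11]
  [4] addr=0x5d blk=11 s=1: VC-HIT | VC [5, 15]
  [5] addr=0x7f blk=15 s=1: VC-HIT | VC [5, 11]
  [6] addr=0x5f blk=11 s=1: VC-HIT | VC [5, 15]
  [7] addr=0x5a blk=11 s=1: L1-HIT | VC [5, 15]
  [8] addr=0x78 blk=15 s=1: VC-HIT | VC [5, 11]
  [9] addr=0x3b blk=7 s=1: MISS | VC [5, 11, 15]
  [10] addr=0x7b blk=15 s=1: VC-HIT | VC [5, 11, 7]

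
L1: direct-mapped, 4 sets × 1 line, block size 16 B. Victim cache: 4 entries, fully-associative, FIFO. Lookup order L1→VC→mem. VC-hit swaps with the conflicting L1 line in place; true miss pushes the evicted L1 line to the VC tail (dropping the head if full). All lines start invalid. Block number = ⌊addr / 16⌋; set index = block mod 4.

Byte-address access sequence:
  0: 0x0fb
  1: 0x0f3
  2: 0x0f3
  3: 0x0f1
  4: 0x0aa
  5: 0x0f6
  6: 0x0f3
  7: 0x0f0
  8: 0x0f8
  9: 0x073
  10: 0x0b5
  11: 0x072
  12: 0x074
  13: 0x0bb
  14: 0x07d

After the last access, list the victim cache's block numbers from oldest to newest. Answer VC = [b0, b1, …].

VC = [15, 11]

0: 0xfb (blk 15, set 3) → MISS  vc=[]
1: 0xf3 (blk 15, set 3) → L1-HIT  vc=[]
2: 0xf3 (blk 15, set 3) → L1-HIT  vc=[]
3: 0xf1 (blk 15, set 3) → L1-HIT  vc=[]
4: 0xaa (blk 10, set 2) → MISS  vc=[]
5: 0xf6 (blk 15, set 3) → L1-HIT  vc=[]
6: 0xf3 (blk 15, set 3) → L1-HIT  vc=[]
7: 0xf0 (blk 15, set 3) → L1-HIT  vc=[]
8: 0xf8 (blk 15, set 3) → L1-HIT  vc=[]
9: 0x73 (blk 7, set 3) → MISS  vc=[15]
10: 0xb5 (blk 11, set 3) → MISS  vc=[15, 7]
11: 0x72 (blk 7, set 3) → VC-HIT  vc=[15, 11]
12: 0x74 (blk 7, set 3) → L1-HIT  vc=[15, 11]
13: 0xbb (blk 11, set 3) → VC-HIT  vc=[15, 7]
14: 0x7d (blk 7, set 3) → VC-HIT  vc=[15, 11]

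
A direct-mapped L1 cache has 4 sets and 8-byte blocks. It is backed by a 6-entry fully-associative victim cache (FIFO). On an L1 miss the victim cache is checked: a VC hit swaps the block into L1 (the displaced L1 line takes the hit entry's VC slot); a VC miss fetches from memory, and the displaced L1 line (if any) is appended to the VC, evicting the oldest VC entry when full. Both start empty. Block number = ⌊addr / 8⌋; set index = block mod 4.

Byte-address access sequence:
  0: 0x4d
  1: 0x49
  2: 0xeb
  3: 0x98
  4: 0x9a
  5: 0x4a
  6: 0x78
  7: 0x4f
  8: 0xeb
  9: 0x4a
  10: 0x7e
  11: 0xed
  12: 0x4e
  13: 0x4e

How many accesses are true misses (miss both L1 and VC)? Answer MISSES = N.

MISSES = 4

  [0] addr=0x4d blk=9 s=1: MISS | VC []
  [1] addr=0x49 blk=9 s=1: L1-HIT | VC []
  [2] addr=0xeb blk=29 s=1: MISS | VC [9]
  [3] addr=0x98 blk=19 s=3: MISS | VC [9]
  [4] addr=0x9a blk=19 s=3: L1-HIT | VC [9]
  [5] addr=0x4a blk=9 s=1: VC-HIT | VC [29]
  [6] addr=0x78 blk=15 s=3: MISS | VC [29, 19]
  [7] addr=0x4f blk=9 s=1: L1-HIT | VC [29, 19]
  [8] addr=0xeb blk=29 s=1: VC-HIT | VC [9, 19]
  [9] addr=0x4a blk=9 s=1: VC-HIT | VC [29, 19]
  [10] addr=0x7e blk=15 s=3: L1-HIT | VC [29, 19]
  [11] addr=0xed blk=29 s=1: VC-HIT | VC [9, 19]
  [12] addr=0x4e blk=9 s=1: VC-HIT | VC [29, 19]
  [13] addr=0x4e blk=9 s=1: L1-HIT | VC [29, 19]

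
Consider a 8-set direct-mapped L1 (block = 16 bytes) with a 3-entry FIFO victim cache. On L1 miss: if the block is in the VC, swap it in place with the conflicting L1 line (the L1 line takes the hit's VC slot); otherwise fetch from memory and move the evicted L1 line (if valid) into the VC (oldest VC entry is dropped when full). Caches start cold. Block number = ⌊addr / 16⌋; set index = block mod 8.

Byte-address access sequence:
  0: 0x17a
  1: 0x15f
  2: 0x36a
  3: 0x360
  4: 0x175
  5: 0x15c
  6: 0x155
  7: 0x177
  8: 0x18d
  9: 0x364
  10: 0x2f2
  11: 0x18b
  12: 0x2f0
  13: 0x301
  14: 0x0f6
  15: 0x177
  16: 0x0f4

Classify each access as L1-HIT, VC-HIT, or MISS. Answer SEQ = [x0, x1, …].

SEQ = [MISS, MISS, MISS, L1-HIT, L1-HIT, L1-HIT, L1-HIT, L1-HIT, MISS, L1-HIT, MISS, L1-HIT, L1-HIT, MISS, MISS, VC-HIT, VC-HIT]

#0 0x17a→b23/s7 MISS; vc=[]
#1 0x15f→b21/s5 MISS; vc=[]
#2 0x36a→b54/s6 MISS; vc=[]
#3 0x360→b54/s6 L1-HIT; vc=[]
#4 0x175→b23/s7 L1-HIT; vc=[]
#5 0x15c→b21/s5 L1-HIT; vc=[]
#6 0x155→b21/s5 L1-HIT; vc=[]
#7 0x177→b23/s7 L1-HIT; vc=[]
#8 0x18d→b24/s0 MISS; vc=[]
#9 0x364→b54/s6 L1-HIT; vc=[]
#10 0x2f2→b47/s7 MISS; vc=[23]
#11 0x18b→b24/s0 L1-HIT; vc=[23]
#12 0x2f0→b47/s7 L1-HIT; vc=[23]
#13 0x301→b48/s0 MISS; vc=[23,24]
#14 0xf6→b15/s7 MISS; vc=[23,24,47]
#15 0x177→b23/s7 VC-HIT; vc=[15,24,47]
#16 0xf4→b15/s7 VC-HIT; vc=[23,24,47]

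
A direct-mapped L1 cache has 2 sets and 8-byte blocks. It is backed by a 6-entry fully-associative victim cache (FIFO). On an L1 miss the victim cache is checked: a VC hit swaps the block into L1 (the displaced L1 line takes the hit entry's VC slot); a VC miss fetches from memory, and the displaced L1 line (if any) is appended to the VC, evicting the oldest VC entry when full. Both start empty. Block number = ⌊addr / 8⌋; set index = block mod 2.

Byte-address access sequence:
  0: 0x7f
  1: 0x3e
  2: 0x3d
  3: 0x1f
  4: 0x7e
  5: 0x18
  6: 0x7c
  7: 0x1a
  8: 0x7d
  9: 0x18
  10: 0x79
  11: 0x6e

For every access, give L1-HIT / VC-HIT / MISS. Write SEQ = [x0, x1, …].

  [0] addr=0x7f blk=15 s=1: MISS | VC []
  [1] addr=0x3e blk=7 s=1: MISS | VC [15]
  [2] addr=0x3d blk=7 s=1: L1-HIT | VC [15]
  [3] addr=0x1f blk=3 s=1: MISS | VC [15, 7]
  [4] addr=0x7e blk=15 s=1: VC-HIT | VC [3, 7]
  [5] addr=0x18 blk=3 s=1: VC-HIT | VC [15, 7]
  [6] addr=0x7c blk=15 s=1: VC-HIT | VC [3, 7]
  [7] addr=0x1a blk=3 s=1: VC-HIT | VC [15, 7]
  [8] addr=0x7d blk=15 s=1: VC-HIT | VC [3, 7]
  [9] addr=0x18 blk=3 s=1: VC-HIT | VC [15, 7]
  [10] addr=0x79 blk=15 s=1: VC-HIT | VC [3, 7]
  [11] addr=0x6e blk=13 s=1: MISS | VC [3, 7, 15]

SEQ = [MISS, MISS, L1-HIT, MISS, VC-HIT, VC-HIT, VC-HIT, VC-HIT, VC-HIT, VC-HIT, VC-HIT, MISS]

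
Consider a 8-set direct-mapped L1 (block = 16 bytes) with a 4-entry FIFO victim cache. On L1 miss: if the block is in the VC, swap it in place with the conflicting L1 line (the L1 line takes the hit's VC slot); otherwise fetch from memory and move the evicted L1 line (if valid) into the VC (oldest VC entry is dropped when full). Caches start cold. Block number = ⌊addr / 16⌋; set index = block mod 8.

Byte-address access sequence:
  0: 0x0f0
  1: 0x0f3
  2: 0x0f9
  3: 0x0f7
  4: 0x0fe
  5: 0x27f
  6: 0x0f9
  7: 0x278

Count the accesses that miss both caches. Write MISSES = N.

  [0] addr=0xf0 blk=15 s=7: MISS | VC []
  [1] addr=0xf3 blk=15 s=7: L1-HIT | VC []
  [2] addr=0xf9 blk=15 s=7: L1-HIT | VC []
  [3] addr=0xf7 blk=15 s=7: L1-HIT | VC []
  [4] addr=0xfe blk=15 s=7: L1-HIT | VC []
  [5] addr=0x27f blk=39 s=7: MISS | VC [15]
  [6] addr=0xf9 blk=15 s=7: VC-HIT | VC [39]
  [7] addr=0x278 blk=39 s=7: VC-HIT | VC [15]

MISSES = 2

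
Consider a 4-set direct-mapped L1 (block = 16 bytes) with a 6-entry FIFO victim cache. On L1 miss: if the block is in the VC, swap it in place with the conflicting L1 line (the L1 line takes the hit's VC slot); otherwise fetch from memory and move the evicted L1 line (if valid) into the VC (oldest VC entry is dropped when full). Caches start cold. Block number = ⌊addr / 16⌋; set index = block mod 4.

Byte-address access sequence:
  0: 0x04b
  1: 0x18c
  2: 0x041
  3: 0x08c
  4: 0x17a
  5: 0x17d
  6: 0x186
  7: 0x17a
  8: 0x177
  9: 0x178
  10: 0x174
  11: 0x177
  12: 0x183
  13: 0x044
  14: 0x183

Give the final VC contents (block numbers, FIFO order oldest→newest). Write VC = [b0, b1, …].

VC = [8, 4]

#0 0x4b→b4/s0 MISS; vc=[]
#1 0x18c→b24/s0 MISS; vc=[4]
#2 0x41→b4/s0 VC-HIT; vc=[24]
#3 0x8c→b8/s0 MISS; vc=[24,4]
#4 0x17a→b23/s3 MISS; vc=[24,4]
#5 0x17d→b23/s3 L1-HIT; vc=[24,4]
#6 0x186→b24/s0 VC-HIT; vc=[8,4]
#7 0x17a→b23/s3 L1-HIT; vc=[8,4]
#8 0x177→b23/s3 L1-HIT; vc=[8,4]
#9 0x178→b23/s3 L1-HIT; vc=[8,4]
#10 0x174→b23/s3 L1-HIT; vc=[8,4]
#11 0x177→b23/s3 L1-HIT; vc=[8,4]
#12 0x183→b24/s0 L1-HIT; vc=[8,4]
#13 0x44→b4/s0 VC-HIT; vc=[8,24]
#14 0x183→b24/s0 VC-HIT; vc=[8,4]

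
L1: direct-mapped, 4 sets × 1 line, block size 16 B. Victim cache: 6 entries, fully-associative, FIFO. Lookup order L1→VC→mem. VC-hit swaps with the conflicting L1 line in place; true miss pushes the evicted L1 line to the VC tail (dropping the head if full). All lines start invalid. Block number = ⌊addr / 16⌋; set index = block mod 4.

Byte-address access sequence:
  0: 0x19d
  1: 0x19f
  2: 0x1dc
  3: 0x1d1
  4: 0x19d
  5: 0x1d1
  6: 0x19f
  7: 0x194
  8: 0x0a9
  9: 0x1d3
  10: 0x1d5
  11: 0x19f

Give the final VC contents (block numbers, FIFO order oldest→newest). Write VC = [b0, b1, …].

#0 0x19d→b25/s1 MISS; vc=[]
#1 0x19f→b25/s1 L1-HIT; vc=[]
#2 0x1dc→b29/s1 MISS; vc=[25]
#3 0x1d1→b29/s1 L1-HIT; vc=[25]
#4 0x19d→b25/s1 VC-HIT; vc=[29]
#5 0x1d1→b29/s1 VC-HIT; vc=[25]
#6 0x19f→b25/s1 VC-HIT; vc=[29]
#7 0x194→b25/s1 L1-HIT; vc=[29]
#8 0xa9→b10/s2 MISS; vc=[29]
#9 0x1d3→b29/s1 VC-HIT; vc=[25]
#10 0x1d5→b29/s1 L1-HIT; vc=[25]
#11 0x19f→b25/s1 VC-HIT; vc=[29]

VC = [29]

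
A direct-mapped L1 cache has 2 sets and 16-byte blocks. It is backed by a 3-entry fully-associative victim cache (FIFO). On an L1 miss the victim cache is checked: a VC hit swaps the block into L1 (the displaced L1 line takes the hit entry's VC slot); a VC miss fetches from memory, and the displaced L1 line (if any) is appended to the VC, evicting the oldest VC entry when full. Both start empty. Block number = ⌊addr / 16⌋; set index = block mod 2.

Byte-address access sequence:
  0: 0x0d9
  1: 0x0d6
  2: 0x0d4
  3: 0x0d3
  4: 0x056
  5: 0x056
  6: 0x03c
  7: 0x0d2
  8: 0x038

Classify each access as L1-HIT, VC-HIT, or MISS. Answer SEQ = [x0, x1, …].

#0 0xd9→b13/s1 MISS; vc=[]
#1 0xd6→b13/s1 L1-HIT; vc=[]
#2 0xd4→b13/s1 L1-HIT; vc=[]
#3 0xd3→b13/s1 L1-HIT; vc=[]
#4 0x56→b5/s1 MISS; vc=[13]
#5 0x56→b5/s1 L1-HIT; vc=[13]
#6 0x3c→b3/s1 MISS; vc=[13,5]
#7 0xd2→b13/s1 VC-HIT; vc=[3,5]
#8 0x38→b3/s1 VC-HIT; vc=[13,5]

SEQ = [MISS, L1-HIT, L1-HIT, L1-HIT, MISS, L1-HIT, MISS, VC-HIT, VC-HIT]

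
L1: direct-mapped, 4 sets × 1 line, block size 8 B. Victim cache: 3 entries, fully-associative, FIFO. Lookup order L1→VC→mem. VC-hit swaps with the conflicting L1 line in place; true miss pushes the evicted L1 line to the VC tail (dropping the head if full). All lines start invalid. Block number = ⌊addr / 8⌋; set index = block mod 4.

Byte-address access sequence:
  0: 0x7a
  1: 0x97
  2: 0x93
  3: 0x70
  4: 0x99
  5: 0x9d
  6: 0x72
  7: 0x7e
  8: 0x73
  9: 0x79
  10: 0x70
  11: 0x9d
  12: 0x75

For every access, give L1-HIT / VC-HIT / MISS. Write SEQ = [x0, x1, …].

#0 0x7a→b15/s3 MISS; vc=[]
#1 0x97→b18/s2 MISS; vc=[]
#2 0x93→b18/s2 L1-HIT; vc=[]
#3 0x70→b14/s2 MISS; vc=[18]
#4 0x99→b19/s3 MISS; vc=[18,15]
#5 0x9d→b19/s3 L1-HIT; vc=[18,15]
#6 0x72→b14/s2 L1-HIT; vc=[18,15]
#7 0x7e→b15/s3 VC-HIT; vc=[18,19]
#8 0x73→b14/s2 L1-HIT; vc=[18,19]
#9 0x79→b15/s3 L1-HIT; vc=[18,19]
#10 0x70→b14/s2 L1-HIT; vc=[18,19]
#11 0x9d→b19/s3 VC-HIT; vc=[18,15]
#12 0x75→b14/s2 L1-HIT; vc=[18,15]

SEQ = [MISS, MISS, L1-HIT, MISS, MISS, L1-HIT, L1-HIT, VC-HIT, L1-HIT, L1-HIT, L1-HIT, VC-HIT, L1-HIT]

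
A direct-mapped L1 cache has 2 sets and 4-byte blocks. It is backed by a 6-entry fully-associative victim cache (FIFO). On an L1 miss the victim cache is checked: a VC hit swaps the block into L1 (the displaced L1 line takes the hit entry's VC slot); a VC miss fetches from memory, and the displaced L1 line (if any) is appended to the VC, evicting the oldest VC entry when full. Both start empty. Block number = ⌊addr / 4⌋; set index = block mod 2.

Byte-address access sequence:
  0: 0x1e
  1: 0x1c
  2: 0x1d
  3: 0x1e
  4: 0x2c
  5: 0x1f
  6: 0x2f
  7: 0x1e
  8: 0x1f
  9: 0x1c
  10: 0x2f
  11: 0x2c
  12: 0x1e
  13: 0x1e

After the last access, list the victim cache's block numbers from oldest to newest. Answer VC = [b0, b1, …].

  [0] addr=0x1e blk=7 s=1: MISS | VC []
  [1] addr=0x1c blk=7 s=1: L1-HIT | VC []
  [2] addr=0x1d blk=7 s=1: L1-HIT | VC []
  [3] addr=0x1e blk=7 s=1: L1-HIT | VC []
  [4] addr=0x2c blk=11 s=1: MISS | VC [7]
  [5] addr=0x1f blk=7 s=1: VC-HIT | VC [11]
  [6] addr=0x2f blk=11 s=1: VC-HIT | VC [7]
  [7] addr=0x1e blk=7 s=1: VC-HIT | VC [11]
  [8] addr=0x1f blk=7 s=1: L1-HIT | VC [11]
  [9] addr=0x1c blk=7 s=1: L1-HIT | VC [11]
  [10] addr=0x2f blk=11 s=1: VC-HIT | VC [7]
  [11] addr=0x2c blk=11 s=1: L1-HIT | VC [7]
  [12] addr=0x1e blk=7 s=1: VC-HIT | VC [11]
  [13] addr=0x1e blk=7 s=1: L1-HIT | VC [11]

VC = [11]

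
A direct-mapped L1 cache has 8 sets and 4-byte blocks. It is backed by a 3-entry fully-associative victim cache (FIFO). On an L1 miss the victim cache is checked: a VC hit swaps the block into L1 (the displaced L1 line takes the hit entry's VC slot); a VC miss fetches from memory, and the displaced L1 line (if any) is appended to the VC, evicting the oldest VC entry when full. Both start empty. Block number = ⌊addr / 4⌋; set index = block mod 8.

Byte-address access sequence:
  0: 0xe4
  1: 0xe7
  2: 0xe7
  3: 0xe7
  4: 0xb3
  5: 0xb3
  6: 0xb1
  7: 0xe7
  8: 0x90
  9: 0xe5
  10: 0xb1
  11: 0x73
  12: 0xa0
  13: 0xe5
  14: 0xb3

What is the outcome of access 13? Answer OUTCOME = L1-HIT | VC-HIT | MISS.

#0 0xe4→b57/s1 MISS; vc=[]
#1 0xe7→b57/s1 L1-HIT; vc=[]
#2 0xe7→b57/s1 L1-HIT; vc=[]
#3 0xe7→b57/s1 L1-HIT; vc=[]
#4 0xb3→b44/s4 MISS; vc=[]
#5 0xb3→b44/s4 L1-HIT; vc=[]
#6 0xb1→b44/s4 L1-HIT; vc=[]
#7 0xe7→b57/s1 L1-HIT; vc=[]
#8 0x90→b36/s4 MISS; vc=[44]
#9 0xe5→b57/s1 L1-HIT; vc=[44]
#10 0xb1→b44/s4 VC-HIT; vc=[36]
#11 0x73→b28/s4 MISS; vc=[36,44]
#12 0xa0→b40/s0 MISS; vc=[36,44]
#13 0xe5→b57/s1 L1-HIT; vc=[36,44]
#14 0xb3→b44/s4 VC-HIT; vc=[36,28]

OUTCOME = L1-HIT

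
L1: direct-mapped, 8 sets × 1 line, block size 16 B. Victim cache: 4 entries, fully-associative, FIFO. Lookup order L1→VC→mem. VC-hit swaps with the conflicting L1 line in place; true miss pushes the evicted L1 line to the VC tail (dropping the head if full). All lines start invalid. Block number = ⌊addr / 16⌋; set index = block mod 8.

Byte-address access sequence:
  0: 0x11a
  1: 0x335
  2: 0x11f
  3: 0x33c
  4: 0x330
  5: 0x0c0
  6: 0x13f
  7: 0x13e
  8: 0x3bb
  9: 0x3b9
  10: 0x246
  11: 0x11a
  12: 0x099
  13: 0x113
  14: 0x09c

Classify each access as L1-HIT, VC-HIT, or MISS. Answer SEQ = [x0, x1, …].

0: 0x11a (blk 17, set 1) → MISS  vc=[]
1: 0x335 (blk 51, set 3) → MISS  vc=[]
2: 0x11f (blk 17, set 1) → L1-HIT  vc=[]
3: 0x33c (blk 51, set 3) → L1-HIT  vc=[]
4: 0x330 (blk 51, set 3) → L1-HIT  vc=[]
5: 0xc0 (blk 12, set 4) → MISS  vc=[]
6: 0x13f (blk 19, set 3) → MISS  vc=[51]
7: 0x13e (blk 19, set 3) → L1-HIT  vc=[51]
8: 0x3bb (blk 59, set 3) → MISS  vc=[51, 19]
9: 0x3b9 (blk 59, set 3) → L1-HIT  vc=[51, 19]
10: 0x246 (blk 36, set 4) → MISS  vc=[51, 19, 12]
11: 0x11a (blk 17, set 1) → L1-HIT  vc=[51, 19, 12]
12: 0x99 (blk 9, set 1) → MISS  vc=[51, 19, 12, 17]
13: 0x113 (blk 17, set 1) → VC-HIT  vc=[51, 19, 12, 9]
14: 0x9c (blk 9, set 1) → VC-HIT  vc=[51, 19, 12, 17]

SEQ = [MISS, MISS, L1-HIT, L1-HIT, L1-HIT, MISS, MISS, L1-HIT, MISS, L1-HIT, MISS, L1-HIT, MISS, VC-HIT, VC-HIT]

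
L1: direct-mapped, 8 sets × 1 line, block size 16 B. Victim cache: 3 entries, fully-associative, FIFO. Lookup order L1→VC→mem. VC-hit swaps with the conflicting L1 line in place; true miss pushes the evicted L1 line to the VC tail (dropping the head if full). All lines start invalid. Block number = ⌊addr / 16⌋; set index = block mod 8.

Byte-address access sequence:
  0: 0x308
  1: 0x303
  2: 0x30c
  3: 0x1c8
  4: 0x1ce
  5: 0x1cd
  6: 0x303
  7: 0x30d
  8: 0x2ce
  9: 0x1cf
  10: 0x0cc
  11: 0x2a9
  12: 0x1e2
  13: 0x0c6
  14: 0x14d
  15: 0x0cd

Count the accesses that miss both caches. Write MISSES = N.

#0 0x308→b48/s0 MISS; vc=[]
#1 0x303→b48/s0 L1-HIT; vc=[]
#2 0x30c→b48/s0 L1-HIT; vc=[]
#3 0x1c8→b28/s4 MISS; vc=[]
#4 0x1ce→b28/s4 L1-HIT; vc=[]
#5 0x1cd→b28/s4 L1-HIT; vc=[]
#6 0x303→b48/s0 L1-HIT; vc=[]
#7 0x30d→b48/s0 L1-HIT; vc=[]
#8 0x2ce→b44/s4 MISS; vc=[28]
#9 0x1cf→b28/s4 VC-HIT; vc=[44]
#10 0xcc→b12/s4 MISS; vc=[44,28]
#11 0x2a9→b42/s2 MISS; vc=[44,28]
#12 0x1e2→b30/s6 MISS; vc=[44,28]
#13 0xc6→b12/s4 L1-HIT; vc=[44,28]
#14 0x14d→b20/s4 MISS; vc=[44,28,12]
#15 0xcd→b12/s4 VC-HIT; vc=[44,28,20]

MISSES = 7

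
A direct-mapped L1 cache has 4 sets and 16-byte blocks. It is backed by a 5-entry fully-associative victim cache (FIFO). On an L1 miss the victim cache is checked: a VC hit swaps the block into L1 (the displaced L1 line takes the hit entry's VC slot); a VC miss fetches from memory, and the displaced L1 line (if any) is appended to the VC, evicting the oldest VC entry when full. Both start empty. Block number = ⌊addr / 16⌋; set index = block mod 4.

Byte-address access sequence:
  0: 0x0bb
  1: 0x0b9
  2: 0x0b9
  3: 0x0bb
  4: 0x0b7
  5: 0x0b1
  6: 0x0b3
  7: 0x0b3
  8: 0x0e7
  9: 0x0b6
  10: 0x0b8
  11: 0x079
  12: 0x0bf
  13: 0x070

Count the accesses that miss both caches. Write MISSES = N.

MISSES = 3

#0 0xbb→b11/s3 MISS; vc=[]
#1 0xb9→b11/s3 L1-HIT; vc=[]
#2 0xb9→b11/s3 L1-HIT; vc=[]
#3 0xbb→b11/s3 L1-HIT; vc=[]
#4 0xb7→b11/s3 L1-HIT; vc=[]
#5 0xb1→b11/s3 L1-HIT; vc=[]
#6 0xb3→b11/s3 L1-HIT; vc=[]
#7 0xb3→b11/s3 L1-HIT; vc=[]
#8 0xe7→b14/s2 MISS; vc=[]
#9 0xb6→b11/s3 L1-HIT; vc=[]
#10 0xb8→b11/s3 L1-HIT; vc=[]
#11 0x79→b7/s3 MISS; vc=[11]
#12 0xbf→b11/s3 VC-HIT; vc=[7]
#13 0x70→b7/s3 VC-HIT; vc=[11]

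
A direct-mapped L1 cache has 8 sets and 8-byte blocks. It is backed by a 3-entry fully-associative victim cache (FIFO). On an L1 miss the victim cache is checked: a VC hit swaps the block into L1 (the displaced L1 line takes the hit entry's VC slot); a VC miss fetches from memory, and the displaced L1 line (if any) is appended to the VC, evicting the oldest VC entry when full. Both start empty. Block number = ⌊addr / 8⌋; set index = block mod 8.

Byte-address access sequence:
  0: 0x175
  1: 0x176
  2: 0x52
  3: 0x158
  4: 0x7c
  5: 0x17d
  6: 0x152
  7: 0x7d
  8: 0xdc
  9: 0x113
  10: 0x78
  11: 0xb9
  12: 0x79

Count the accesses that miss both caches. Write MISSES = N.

MISSES = 9

0: 0x175 (blk 46, set 6) → MISS  vc=[]
1: 0x176 (blk 46, set 6) → L1-HIT  vc=[]
2: 0x52 (blk 10, set 2) → MISS  vc=[]
3: 0x158 (blk 43, set 3) → MISS  vc=[]
4: 0x7c (blk 15, set 7) → MISS  vc=[]
5: 0x17d (blk 47, set 7) → MISS  vc=[15]
6: 0x152 (blk 42, set 2) → MISS  vc=[15, 10]
7: 0x7d (blk 15, set 7) → VC-HIT  vc=[47, 10]
8: 0xdc (blk 27, set 3) → MISS  vc=[47, 10, 43]
9: 0x113 (blk 34, set 2) → MISS  vc=[10, 43, 42]
10: 0x78 (blk 15, set 7) → L1-HIT  vc=[10, 43, 42]
11: 0xb9 (blk 23, set 7) → MISS  vc=[43, 42, 15]
12: 0x79 (blk 15, set 7) → VC-HIT  vc=[43, 42, 23]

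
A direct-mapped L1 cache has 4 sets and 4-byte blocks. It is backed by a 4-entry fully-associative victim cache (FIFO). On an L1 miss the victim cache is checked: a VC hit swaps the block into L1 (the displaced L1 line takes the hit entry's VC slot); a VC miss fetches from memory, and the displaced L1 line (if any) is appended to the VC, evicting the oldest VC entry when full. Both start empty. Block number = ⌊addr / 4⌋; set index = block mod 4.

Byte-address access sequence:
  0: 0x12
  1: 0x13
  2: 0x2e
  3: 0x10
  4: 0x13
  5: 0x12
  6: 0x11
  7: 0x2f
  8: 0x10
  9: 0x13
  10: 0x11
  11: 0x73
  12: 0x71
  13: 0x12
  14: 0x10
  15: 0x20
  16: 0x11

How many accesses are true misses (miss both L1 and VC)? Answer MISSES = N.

#0 0x12→b4/s0 MISS; vc=[]
#1 0x13→b4/s0 L1-HIT; vc=[]
#2 0x2e→b11/s3 MISS; vc=[]
#3 0x10→b4/s0 L1-HIT; vc=[]
#4 0x13→b4/s0 L1-HIT; vc=[]
#5 0x12→b4/s0 L1-HIT; vc=[]
#6 0x11→b4/s0 L1-HIT; vc=[]
#7 0x2f→b11/s3 L1-HIT; vc=[]
#8 0x10→b4/s0 L1-HIT; vc=[]
#9 0x13→b4/s0 L1-HIT; vc=[]
#10 0x11→b4/s0 L1-HIT; vc=[]
#11 0x73→b28/s0 MISS; vc=[4]
#12 0x71→b28/s0 L1-HIT; vc=[4]
#13 0x12→b4/s0 VC-HIT; vc=[28]
#14 0x10→b4/s0 L1-HIT; vc=[28]
#15 0x20→b8/s0 MISS; vc=[28,4]
#16 0x11→b4/s0 VC-HIT; vc=[28,8]

MISSES = 4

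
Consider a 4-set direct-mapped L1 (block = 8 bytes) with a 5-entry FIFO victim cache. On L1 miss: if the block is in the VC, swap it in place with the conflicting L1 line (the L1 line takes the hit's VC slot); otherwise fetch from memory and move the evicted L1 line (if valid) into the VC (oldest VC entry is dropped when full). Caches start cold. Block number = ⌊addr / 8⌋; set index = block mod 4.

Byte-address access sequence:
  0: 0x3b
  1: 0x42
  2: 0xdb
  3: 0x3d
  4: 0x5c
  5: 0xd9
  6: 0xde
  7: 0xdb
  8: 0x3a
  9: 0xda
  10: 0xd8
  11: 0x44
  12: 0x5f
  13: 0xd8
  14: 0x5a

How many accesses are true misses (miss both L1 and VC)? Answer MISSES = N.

MISSES = 4

  [0] addr=0x3b blk=7 s=3: MISS | VC []
  [1] addr=0x42 blk=8 s=0: MISS | VC []
  [2] addr=0xdb blk=27 s=3: MISS | VC [7]
  [3] addr=0x3d blk=7 s=3: VC-HIT | VC [27]
  [4] addr=0x5c blk=11 s=3: MISS | VC [27, 7]
  [5] addr=0xd9 blk=27 s=3: VC-HIT | VC [11, 7]
  [6] addr=0xde blk=27 s=3: L1-HIT | VC [11, 7]
  [7] addr=0xdb blk=27 s=3: L1-HIT | VC [11, 7]
  [8] addr=0x3a blk=7 s=3: VC-HIT | VC [11, 27]
  [9] addr=0xda blk=27 s=3: VC-HIT | VC [11, 7]
  [10] addr=0xd8 blk=27 s=3: L1-HIT | VC [11, 7]
  [11] addr=0x44 blk=8 s=0: L1-HIT | VC [11, 7]
  [12] addr=0x5f blk=11 s=3: VC-HIT | VC [27, 7]
  [13] addr=0xd8 blk=27 s=3: VC-HIT | VC [11, 7]
  [14] addr=0x5a blk=11 s=3: VC-HIT | VC [27, 7]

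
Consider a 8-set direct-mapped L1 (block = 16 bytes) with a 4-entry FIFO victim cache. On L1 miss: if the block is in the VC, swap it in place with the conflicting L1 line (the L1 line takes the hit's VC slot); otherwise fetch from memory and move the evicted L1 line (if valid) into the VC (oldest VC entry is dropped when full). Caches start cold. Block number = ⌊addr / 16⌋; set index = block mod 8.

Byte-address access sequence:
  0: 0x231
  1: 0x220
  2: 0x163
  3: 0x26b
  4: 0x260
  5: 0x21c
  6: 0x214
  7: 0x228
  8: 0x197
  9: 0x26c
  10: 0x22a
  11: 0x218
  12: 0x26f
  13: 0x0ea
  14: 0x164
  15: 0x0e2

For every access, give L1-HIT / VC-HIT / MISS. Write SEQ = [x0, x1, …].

0: 0x231 (blk 35, set 3) → MISS  vc=[]
1: 0x220 (blk 34, set 2) → MISS  vc=[]
2: 0x163 (blk 22, set 6) → MISS  vc=[]
3: 0x26b (blk 38, set 6) → MISS  vc=[22]
4: 0x260 (blk 38, set 6) → L1-HIT  vc=[22]
5: 0x21c (blk 33, set 1) → MISS  vc=[22]
6: 0x214 (blk 33, set 1) → L1-HIT  vc=[22]
7: 0x228 (blk 34, set 2) → L1-HIT  vc=[22]
8: 0x197 (blk 25, set 1) → MISS  vc=[22, 33]
9: 0x26c (blk 38, set 6) → L1-HIT  vc=[22, 33]
10: 0x22a (blk 34, set 2) → L1-HIT  vc=[22, 33]
11: 0x218 (blk 33, set 1) → VC-HIT  vc=[22, 25]
12: 0x26f (blk 38, set 6) → L1-HIT  vc=[22, 25]
13: 0xea (blk 14, set 6) → MISS  vc=[22, 25, 38]
14: 0x164 (blk 22, set 6) → VC-HIT  vc=[14, 25, 38]
15: 0xe2 (blk 14, set 6) → VC-HIT  vc=[22, 25, 38]

SEQ = [MISS, MISS, MISS, MISS, L1-HIT, MISS, L1-HIT, L1-HIT, MISS, L1-HIT, L1-HIT, VC-HIT, L1-HIT, MISS, VC-HIT, VC-HIT]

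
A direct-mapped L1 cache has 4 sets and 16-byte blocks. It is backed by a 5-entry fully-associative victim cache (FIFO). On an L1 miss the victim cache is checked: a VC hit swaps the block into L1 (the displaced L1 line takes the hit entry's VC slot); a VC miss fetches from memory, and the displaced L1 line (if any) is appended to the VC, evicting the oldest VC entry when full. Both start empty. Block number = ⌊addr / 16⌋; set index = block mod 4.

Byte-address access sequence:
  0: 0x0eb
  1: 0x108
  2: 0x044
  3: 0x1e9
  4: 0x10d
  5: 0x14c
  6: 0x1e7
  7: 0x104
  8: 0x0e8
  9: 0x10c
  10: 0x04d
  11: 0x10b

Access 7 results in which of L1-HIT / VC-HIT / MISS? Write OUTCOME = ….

OUTCOME = VC-HIT

  [0] addr=0xeb blk=14 s=2: MISS | VC []
  [1] addr=0x108 blk=16 s=0: MISS | VC []
  [2] addr=0x44 blk=4 s=0: MISS | VC [16]
  [3] addr=0x1e9 blk=30 s=2: MISS | VC [16, 14]
  [4] addr=0x10d blk=16 s=0: VC-HIT | VC [4, 14]
  [5] addr=0x14c blk=20 s=0: MISS | VC [4, 14, 16]
  [6] addr=0x1e7 blk=30 s=2: L1-HIT | VC [4, 14, 16]
  [7] addr=0x104 blk=16 s=0: VC-HIT | VC [4, 14, 20]
  [8] addr=0xe8 blk=14 s=2: VC-HIT | VC [4, 30, 20]
  [9] addr=0x10c blk=16 s=0: L1-HIT | VC [4, 30, 20]
  [10] addr=0x4d blk=4 s=0: VC-HIT | VC [16, 30, 20]
  [11] addr=0x10b blk=16 s=0: VC-HIT | VC [4, 30, 20]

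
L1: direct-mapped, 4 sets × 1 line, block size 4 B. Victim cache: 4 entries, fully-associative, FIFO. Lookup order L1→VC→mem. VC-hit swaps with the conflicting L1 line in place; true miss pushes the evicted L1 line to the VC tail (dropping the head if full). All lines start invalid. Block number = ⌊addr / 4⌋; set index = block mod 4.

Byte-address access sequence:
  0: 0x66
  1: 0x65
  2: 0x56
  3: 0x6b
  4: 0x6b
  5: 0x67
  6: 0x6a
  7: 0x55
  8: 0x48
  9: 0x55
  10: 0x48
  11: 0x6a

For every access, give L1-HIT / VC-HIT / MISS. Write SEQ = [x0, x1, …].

SEQ = [MISS, L1-HIT, MISS, MISS, L1-HIT, VC-HIT, L1-HIT, VC-HIT, MISS, L1-HIT, L1-HIT, VC-HIT]

#0 0x66→b25/s1 MISS; vc=[]
#1 0x65→b25/s1 L1-HIT; vc=[]
#2 0x56→b21/s1 MISS; vc=[25]
#3 0x6b→b26/s2 MISS; vc=[25]
#4 0x6b→b26/s2 L1-HIT; vc=[25]
#5 0x67→b25/s1 VC-HIT; vc=[21]
#6 0x6a→b26/s2 L1-HIT; vc=[21]
#7 0x55→b21/s1 VC-HIT; vc=[25]
#8 0x48→b18/s2 MISS; vc=[25,26]
#9 0x55→b21/s1 L1-HIT; vc=[25,26]
#10 0x48→b18/s2 L1-HIT; vc=[25,26]
#11 0x6a→b26/s2 VC-HIT; vc=[25,18]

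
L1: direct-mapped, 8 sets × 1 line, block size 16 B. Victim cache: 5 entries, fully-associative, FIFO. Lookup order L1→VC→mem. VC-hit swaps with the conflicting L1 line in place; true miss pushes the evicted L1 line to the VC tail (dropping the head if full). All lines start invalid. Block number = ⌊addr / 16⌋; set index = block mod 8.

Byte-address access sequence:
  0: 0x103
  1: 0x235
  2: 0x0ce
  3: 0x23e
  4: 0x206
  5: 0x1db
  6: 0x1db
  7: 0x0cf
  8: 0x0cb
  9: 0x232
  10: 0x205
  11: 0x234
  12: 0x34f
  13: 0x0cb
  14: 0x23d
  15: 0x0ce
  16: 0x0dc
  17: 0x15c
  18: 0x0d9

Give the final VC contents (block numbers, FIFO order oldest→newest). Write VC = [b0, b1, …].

VC = [16, 52, 29, 21]

0: 0x103 (blk 16, set 0) → MISS  vc=[]
1: 0x235 (blk 35, set 3) → MISS  vc=[]
2: 0xce (blk 12, set 4) → MISS  vc=[]
3: 0x23e (blk 35, set 3) → L1-HIT  vc=[]
4: 0x206 (blk 32, set 0) → MISS  vc=[16]
5: 0x1db (blk 29, set 5) → MISS  vc=[16]
6: 0x1db (blk 29, set 5) → L1-HIT  vc=[16]
7: 0xcf (blk 12, set 4) → L1-HIT  vc=[16]
8: 0xcb (blk 12, set 4) → L1-HIT  vc=[16]
9: 0x232 (blk 35, set 3) → L1-HIT  vc=[16]
10: 0x205 (blk 32, set 0) → L1-HIT  vc=[16]
11: 0x234 (blk 35, set 3) → L1-HIT  vc=[16]
12: 0x34f (blk 52, set 4) → MISS  vc=[16, 12]
13: 0xcb (blk 12, set 4) → VC-HIT  vc=[16, 52]
14: 0x23d (blk 35, set 3) → L1-HIT  vc=[16, 52]
15: 0xce (blk 12, set 4) → L1-HIT  vc=[16, 52]
16: 0xdc (blk 13, set 5) → MISS  vc=[16, 52, 29]
17: 0x15c (blk 21, set 5) → MISS  vc=[16, 52, 29, 13]
18: 0xd9 (blk 13, set 5) → VC-HIT  vc=[16, 52, 29, 21]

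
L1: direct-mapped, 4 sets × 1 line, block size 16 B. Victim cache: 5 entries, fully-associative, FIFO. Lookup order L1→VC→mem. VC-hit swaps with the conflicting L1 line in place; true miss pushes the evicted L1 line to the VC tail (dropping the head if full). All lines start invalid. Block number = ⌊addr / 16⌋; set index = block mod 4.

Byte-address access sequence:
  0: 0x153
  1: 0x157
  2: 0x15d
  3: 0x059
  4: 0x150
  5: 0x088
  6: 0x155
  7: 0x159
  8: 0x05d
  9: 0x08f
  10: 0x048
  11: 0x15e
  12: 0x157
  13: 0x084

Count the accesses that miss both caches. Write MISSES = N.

#0 0x153→b21/s1 MISS; vc=[]
#1 0x157→b21/s1 L1-HIT; vc=[]
#2 0x15d→b21/s1 L1-HIT; vc=[]
#3 0x59→b5/s1 MISS; vc=[21]
#4 0x150→b21/s1 VC-HIT; vc=[5]
#5 0x88→b8/s0 MISS; vc=[5]
#6 0x155→b21/s1 L1-HIT; vc=[5]
#7 0x159→b21/s1 L1-HIT; vc=[5]
#8 0x5d→b5/s1 VC-HIT; vc=[21]
#9 0x8f→b8/s0 L1-HIT; vc=[21]
#10 0x48→b4/s0 MISS; vc=[21,8]
#11 0x15e→b21/s1 VC-HIT; vc=[5,8]
#12 0x157→b21/s1 L1-HIT; vc=[5,8]
#13 0x84→b8/s0 VC-HIT; vc=[5,4]

MISSES = 4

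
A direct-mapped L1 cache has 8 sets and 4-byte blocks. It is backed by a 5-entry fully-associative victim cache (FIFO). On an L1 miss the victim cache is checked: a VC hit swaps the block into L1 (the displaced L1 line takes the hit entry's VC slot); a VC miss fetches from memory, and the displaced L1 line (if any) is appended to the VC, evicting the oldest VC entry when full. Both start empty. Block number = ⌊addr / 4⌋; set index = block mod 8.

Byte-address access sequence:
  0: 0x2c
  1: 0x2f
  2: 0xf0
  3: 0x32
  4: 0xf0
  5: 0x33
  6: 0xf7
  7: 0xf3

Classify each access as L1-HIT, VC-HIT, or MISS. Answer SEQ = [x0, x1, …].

  [0] addr=0x2c blk=11 s=3: MISS | VC []
  [1] addr=0x2f blk=11 s=3: L1-HIT | VC []
  [2] addr=0xf0 blk=60 s=4: MISS | VC []
  [3] addr=0x32 blk=12 s=4: MISS | VC [60]
  [4] addr=0xf0 blk=60 s=4: VC-HIT | VC [12]
  [5] addr=0x33 blk=12 s=4: VC-HIT | VC [60]
  [6] addr=0xf7 blk=61 s=5: MISS | VC [60]
  [7] addr=0xf3 blk=60 s=4: VC-HIT | VC [12]

SEQ = [MISS, L1-HIT, MISS, MISS, VC-HIT, VC-HIT, MISS, VC-HIT]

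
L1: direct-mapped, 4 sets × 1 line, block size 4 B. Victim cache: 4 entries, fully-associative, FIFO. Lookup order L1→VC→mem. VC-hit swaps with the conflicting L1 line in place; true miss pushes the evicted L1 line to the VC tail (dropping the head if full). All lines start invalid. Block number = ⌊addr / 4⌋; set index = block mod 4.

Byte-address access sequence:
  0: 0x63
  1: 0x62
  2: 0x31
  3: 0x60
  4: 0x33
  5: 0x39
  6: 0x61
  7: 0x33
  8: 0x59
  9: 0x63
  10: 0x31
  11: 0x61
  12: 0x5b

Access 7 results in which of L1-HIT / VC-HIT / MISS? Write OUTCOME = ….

  [0] addr=0x63 blk=24 s=0: MISS | VC []
  [1] addr=0x62 blk=24 s=0: L1-HIT | VC []
  [2] addr=0x31 blk=12 s=0: MISS | VC [24]
  [3] addr=0x60 blk=24 s=0: VC-HIT | VC [12]
  [4] addr=0x33 blk=12 s=0: VC-HIT | VC [24]
  [5] addr=0x39 blk=14 s=2: MISS | VC [24]
  [6] addr=0x61 blk=24 s=0: VC-HIT | VC [12]
  [7] addr=0x33 blk=12 s=0: VC-HIT | VC [24]
  [8] addr=0x59 blk=22 s=2: MISS | VC [24, 14]
  [9] addr=0x63 blk=24 s=0: VC-HIT | VC [12, 14]
  [10] addr=0x31 blk=12 s=0: VC-HIT | VC [24, 14]
  [11] addr=0x61 blk=24 s=0: VC-HIT | VC [12, 14]
  [12] addr=0x5b blk=22 s=2: L1-HIT | VC [12, 14]

OUTCOME = VC-HIT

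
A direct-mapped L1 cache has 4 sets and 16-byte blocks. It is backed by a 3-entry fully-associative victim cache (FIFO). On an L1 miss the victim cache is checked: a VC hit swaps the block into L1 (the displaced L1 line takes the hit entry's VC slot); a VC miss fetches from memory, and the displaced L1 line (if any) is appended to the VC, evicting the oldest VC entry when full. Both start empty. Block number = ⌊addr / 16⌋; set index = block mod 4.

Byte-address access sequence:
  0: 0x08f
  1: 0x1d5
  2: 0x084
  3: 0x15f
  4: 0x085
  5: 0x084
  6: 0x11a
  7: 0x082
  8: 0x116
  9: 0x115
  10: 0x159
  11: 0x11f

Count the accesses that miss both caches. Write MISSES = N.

  [0] addr=0x8f blk=8 s=0: MISS | VC []
  [1] addr=0x1d5 blk=29 s=1: MISS | VC []
  [2] addr=0x84 blk=8 s=0: L1-HIT | VC []
  [3] addr=0x15f blk=21 s=1: MISS | VC [29]
  [4] addr=0x85 blk=8 s=0: L1-HIT | VC [29]
  [5] addr=0x84 blk=8 s=0: L1-HIT | VC [29]
  [6] addr=0x11a blk=17 s=1: MISS | VC [29, 21]
  [7] addr=0x82 blk=8 s=0: L1-HIT | VC [29, 21]
  [8] addr=0x116 blk=17 s=1: L1-HIT | VC [29, 21]
  [9] addr=0x115 blk=17 s=1: L1-HIT | VC [29, 21]
  [10] addr=0x159 blk=21 s=1: VC-HIT | VC [29, 17]
  [11] addr=0x11f blk=17 s=1: VC-HIT | VC [29, 21]

MISSES = 4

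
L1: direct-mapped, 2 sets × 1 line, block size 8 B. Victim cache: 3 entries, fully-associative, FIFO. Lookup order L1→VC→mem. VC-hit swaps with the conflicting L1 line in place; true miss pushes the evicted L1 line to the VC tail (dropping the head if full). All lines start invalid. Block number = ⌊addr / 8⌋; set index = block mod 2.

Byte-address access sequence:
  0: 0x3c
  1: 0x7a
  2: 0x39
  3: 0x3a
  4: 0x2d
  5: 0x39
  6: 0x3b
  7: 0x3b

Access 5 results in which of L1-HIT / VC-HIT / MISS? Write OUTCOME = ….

OUTCOME = VC-HIT

0: 0x3c (blk 7, set 1) → MISS  vc=[]
1: 0x7a (blk 15, set 1) → MISS  vc=[7]
2: 0x39 (blk 7, set 1) → VC-HIT  vc=[15]
3: 0x3a (blk 7, set 1) → L1-HIT  vc=[15]
4: 0x2d (blk 5, set 1) → MISS  vc=[15, 7]
5: 0x39 (blk 7, set 1) → VC-HIT  vc=[15, 5]
6: 0x3b (blk 7, set 1) → L1-HIT  vc=[15, 5]
7: 0x3b (blk 7, set 1) → L1-HIT  vc=[15, 5]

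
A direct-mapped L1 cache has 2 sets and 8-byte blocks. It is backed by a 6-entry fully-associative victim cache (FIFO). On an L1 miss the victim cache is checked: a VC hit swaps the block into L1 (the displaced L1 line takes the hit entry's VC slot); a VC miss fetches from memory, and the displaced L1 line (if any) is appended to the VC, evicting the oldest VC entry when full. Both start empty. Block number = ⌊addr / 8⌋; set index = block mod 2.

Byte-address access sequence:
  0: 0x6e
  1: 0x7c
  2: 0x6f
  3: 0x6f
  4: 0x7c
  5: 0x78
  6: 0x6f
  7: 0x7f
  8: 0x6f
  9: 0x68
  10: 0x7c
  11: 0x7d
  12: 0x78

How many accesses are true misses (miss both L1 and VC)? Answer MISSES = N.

  [0] addr=0x6e blk=13 s=1: MISS | VC []
  [1] addr=0x7c blk=15 s=1: MISS | VC [13]
  [2] addr=0x6f blk=13 s=1: VC-HIT | VC [15]
  [3] addr=0x6f blk=13 s=1: L1-HIT | VC [15]
  [4] addr=0x7c blk=15 s=1: VC-HIT | VC [13]
  [5] addr=0x78 blk=15 s=1: L1-HIT | VC [13]
  [6] addr=0x6f blk=13 s=1: VC-HIT | VC [15]
  [7] addr=0x7f blk=15 s=1: VC-HIT | VC [13]
  [8] addr=0x6f blk=13 s=1: VC-HIT | VC [15]
  [9] addr=0x68 blk=13 s=1: L1-HIT | VC [15]
  [10] addr=0x7c blk=15 s=1: VC-HIT | VC [13]
  [11] addr=0x7d blk=15 s=1: L1-HIT | VC [13]
  [12] addr=0x78 blk=15 s=1: L1-HIT | VC [13]

MISSES = 2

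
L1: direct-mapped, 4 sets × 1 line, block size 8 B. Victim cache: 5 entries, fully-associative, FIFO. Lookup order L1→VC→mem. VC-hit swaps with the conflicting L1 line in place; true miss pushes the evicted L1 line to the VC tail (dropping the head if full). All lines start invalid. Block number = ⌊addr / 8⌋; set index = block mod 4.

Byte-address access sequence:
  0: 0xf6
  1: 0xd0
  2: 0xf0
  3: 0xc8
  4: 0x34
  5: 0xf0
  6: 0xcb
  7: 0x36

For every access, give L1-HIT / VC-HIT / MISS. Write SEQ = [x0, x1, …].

SEQ = [MISS, MISS, VC-HIT, MISS, MISS, VC-HIT, L1-HIT, VC-HIT]

#0 0xf6→b30/s2 MISS; vc=[]
#1 0xd0→b26/s2 MISS; vc=[30]
#2 0xf0→b30/s2 VC-HIT; vc=[26]
#3 0xc8→b25/s1 MISS; vc=[26]
#4 0x34→b6/s2 MISS; vc=[26,30]
#5 0xf0→b30/s2 VC-HIT; vc=[26,6]
#6 0xcb→b25/s1 L1-HIT; vc=[26,6]
#7 0x36→b6/s2 VC-HIT; vc=[26,30]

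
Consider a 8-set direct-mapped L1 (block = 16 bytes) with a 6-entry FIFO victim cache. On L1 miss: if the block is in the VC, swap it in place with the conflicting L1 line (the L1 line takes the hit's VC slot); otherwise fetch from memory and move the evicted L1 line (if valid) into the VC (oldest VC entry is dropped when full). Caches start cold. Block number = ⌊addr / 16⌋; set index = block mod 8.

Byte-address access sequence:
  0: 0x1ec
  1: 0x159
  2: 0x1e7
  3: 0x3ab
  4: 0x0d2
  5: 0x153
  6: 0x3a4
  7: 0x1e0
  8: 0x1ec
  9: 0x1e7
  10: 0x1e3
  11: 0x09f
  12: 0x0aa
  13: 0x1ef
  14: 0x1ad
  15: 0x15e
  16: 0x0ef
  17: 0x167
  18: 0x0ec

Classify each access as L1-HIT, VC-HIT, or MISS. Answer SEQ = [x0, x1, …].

0: 0x1ec (blk 30, set 6) → MISS  vc=[]
1: 0x159 (blk 21, set 5) → MISS  vc=[]
2: 0x1e7 (blk 30, set 6) → L1-HIT  vc=[]
3: 0x3ab (blk 58, set 2) → MISS  vc=[]
4: 0xd2 (blk 13, set 5) → MISS  vc=[21]
5: 0x153 (blk 21, set 5) → VC-HIT  vc=[13]
6: 0x3a4 (blk 58, set 2) → L1-HIT  vc=[13]
7: 0x1e0 (blk 30, set 6) → L1-HIT  vc=[13]
8: 0x1ec (blk 30, set 6) → L1-HIT  vc=[13]
9: 0x1e7 (blk 30, set 6) → L1-HIT  vc=[13]
10: 0x1e3 (blk 30, set 6) → L1-HIT  vc=[13]
11: 0x9f (blk 9, set 1) → MISS  vc=[13]
12: 0xaa (blk 10, set 2) → MISS  vc=[13, 58]
13: 0x1ef (blk 30, set 6) → L1-HIT  vc=[13, 58]
14: 0x1ad (blk 26, set 2) → MISS  vc=[13, 58, 10]
15: 0x15e (blk 21, set 5) → L1-HIT  vc=[13, 58, 10]
16: 0xef (blk 14, set 6) → MISS  vc=[13, 58, 10, 30]
17: 0x167 (blk 22, set 6) → MISS  vc=[13, 58, 10, 30, 14]
18: 0xec (blk 14, set 6) → VC-HIT  vc=[13, 58, 10, 30, 22]

SEQ = [MISS, MISS, L1-HIT, MISS, MISS, VC-HIT, L1-HIT, L1-HIT, L1-HIT, L1-HIT, L1-HIT, MISS, MISS, L1-HIT, MISS, L1-HIT, MISS, MISS, VC-HIT]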